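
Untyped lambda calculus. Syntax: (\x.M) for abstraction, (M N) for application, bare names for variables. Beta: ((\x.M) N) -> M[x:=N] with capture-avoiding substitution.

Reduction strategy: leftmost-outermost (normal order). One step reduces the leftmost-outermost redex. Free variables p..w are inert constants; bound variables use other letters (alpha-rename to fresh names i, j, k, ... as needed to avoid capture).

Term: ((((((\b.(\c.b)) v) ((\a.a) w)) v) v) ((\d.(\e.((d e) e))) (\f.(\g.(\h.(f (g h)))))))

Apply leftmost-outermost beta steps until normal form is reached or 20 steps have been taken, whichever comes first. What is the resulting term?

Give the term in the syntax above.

Step 0: ((((((\b.(\c.b)) v) ((\a.a) w)) v) v) ((\d.(\e.((d e) e))) (\f.(\g.(\h.(f (g h)))))))
Step 1: (((((\c.v) ((\a.a) w)) v) v) ((\d.(\e.((d e) e))) (\f.(\g.(\h.(f (g h)))))))
Step 2: (((v v) v) ((\d.(\e.((d e) e))) (\f.(\g.(\h.(f (g h)))))))
Step 3: (((v v) v) (\e.(((\f.(\g.(\h.(f (g h))))) e) e)))
Step 4: (((v v) v) (\e.((\g.(\h.(e (g h)))) e)))
Step 5: (((v v) v) (\e.(\h.(e (e h)))))

Answer: (((v v) v) (\e.(\h.(e (e h)))))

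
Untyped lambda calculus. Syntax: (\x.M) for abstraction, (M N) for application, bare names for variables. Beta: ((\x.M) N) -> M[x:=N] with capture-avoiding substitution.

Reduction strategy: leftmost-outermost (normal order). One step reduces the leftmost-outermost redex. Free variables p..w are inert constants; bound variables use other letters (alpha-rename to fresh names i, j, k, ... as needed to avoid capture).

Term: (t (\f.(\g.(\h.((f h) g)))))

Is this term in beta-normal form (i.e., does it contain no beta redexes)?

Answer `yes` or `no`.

Term: (t (\f.(\g.(\h.((f h) g)))))
No beta redexes found.

Answer: yes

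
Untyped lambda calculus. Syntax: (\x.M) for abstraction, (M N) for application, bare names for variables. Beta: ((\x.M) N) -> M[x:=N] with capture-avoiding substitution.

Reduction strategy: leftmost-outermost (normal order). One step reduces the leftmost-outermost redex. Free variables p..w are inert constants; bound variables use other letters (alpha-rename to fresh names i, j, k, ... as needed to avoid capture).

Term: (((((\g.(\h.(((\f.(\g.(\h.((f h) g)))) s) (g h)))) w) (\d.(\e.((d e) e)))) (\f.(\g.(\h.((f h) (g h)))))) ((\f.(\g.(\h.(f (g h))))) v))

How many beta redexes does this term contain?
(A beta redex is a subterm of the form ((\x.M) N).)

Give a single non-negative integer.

Answer: 3

Derivation:
Term: (((((\g.(\h.(((\f.(\g.(\h.((f h) g)))) s) (g h)))) w) (\d.(\e.((d e) e)))) (\f.(\g.(\h.((f h) (g h)))))) ((\f.(\g.(\h.(f (g h))))) v))
  Redex: ((\g.(\h.(((\f.(\g.(\h.((f h) g)))) s) (g h)))) w)
  Redex: ((\f.(\g.(\h.((f h) g)))) s)
  Redex: ((\f.(\g.(\h.(f (g h))))) v)
Total redexes: 3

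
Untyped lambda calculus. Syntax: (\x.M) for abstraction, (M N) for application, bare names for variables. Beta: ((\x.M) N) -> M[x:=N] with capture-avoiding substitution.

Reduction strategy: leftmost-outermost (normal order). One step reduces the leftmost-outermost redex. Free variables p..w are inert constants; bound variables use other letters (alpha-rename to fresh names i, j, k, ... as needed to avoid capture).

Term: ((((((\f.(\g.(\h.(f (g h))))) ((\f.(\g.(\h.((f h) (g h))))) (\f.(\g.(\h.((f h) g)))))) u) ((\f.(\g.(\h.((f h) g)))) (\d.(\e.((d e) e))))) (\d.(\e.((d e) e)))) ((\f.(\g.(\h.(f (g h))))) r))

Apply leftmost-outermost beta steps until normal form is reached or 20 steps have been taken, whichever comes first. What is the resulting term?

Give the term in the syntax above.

Step 0: ((((((\f.(\g.(\h.(f (g h))))) ((\f.(\g.(\h.((f h) (g h))))) (\f.(\g.(\h.((f h) g)))))) u) ((\f.(\g.(\h.((f h) g)))) (\d.(\e.((d e) e))))) (\d.(\e.((d e) e)))) ((\f.(\g.(\h.(f (g h))))) r))
Step 1: (((((\g.(\h.(((\f.(\g.(\h.((f h) (g h))))) (\f.(\g.(\h.((f h) g))))) (g h)))) u) ((\f.(\g.(\h.((f h) g)))) (\d.(\e.((d e) e))))) (\d.(\e.((d e) e)))) ((\f.(\g.(\h.(f (g h))))) r))
Step 2: ((((\h.(((\f.(\g.(\h.((f h) (g h))))) (\f.(\g.(\h.((f h) g))))) (u h))) ((\f.(\g.(\h.((f h) g)))) (\d.(\e.((d e) e))))) (\d.(\e.((d e) e)))) ((\f.(\g.(\h.(f (g h))))) r))
Step 3: (((((\f.(\g.(\h.((f h) (g h))))) (\f.(\g.(\h.((f h) g))))) (u ((\f.(\g.(\h.((f h) g)))) (\d.(\e.((d e) e)))))) (\d.(\e.((d e) e)))) ((\f.(\g.(\h.(f (g h))))) r))
Step 4: ((((\g.(\h.(((\f.(\g.(\h.((f h) g)))) h) (g h)))) (u ((\f.(\g.(\h.((f h) g)))) (\d.(\e.((d e) e)))))) (\d.(\e.((d e) e)))) ((\f.(\g.(\h.(f (g h))))) r))
Step 5: (((\h.(((\f.(\g.(\h.((f h) g)))) h) ((u ((\f.(\g.(\h.((f h) g)))) (\d.(\e.((d e) e))))) h))) (\d.(\e.((d e) e)))) ((\f.(\g.(\h.(f (g h))))) r))
Step 6: ((((\f.(\g.(\h.((f h) g)))) (\d.(\e.((d e) e)))) ((u ((\f.(\g.(\h.((f h) g)))) (\d.(\e.((d e) e))))) (\d.(\e.((d e) e))))) ((\f.(\g.(\h.(f (g h))))) r))
Step 7: (((\g.(\h.(((\d.(\e.((d e) e))) h) g))) ((u ((\f.(\g.(\h.((f h) g)))) (\d.(\e.((d e) e))))) (\d.(\e.((d e) e))))) ((\f.(\g.(\h.(f (g h))))) r))
Step 8: ((\h.(((\d.(\e.((d e) e))) h) ((u ((\f.(\g.(\h.((f h) g)))) (\d.(\e.((d e) e))))) (\d.(\e.((d e) e)))))) ((\f.(\g.(\h.(f (g h))))) r))
Step 9: (((\d.(\e.((d e) e))) ((\f.(\g.(\h.(f (g h))))) r)) ((u ((\f.(\g.(\h.((f h) g)))) (\d.(\e.((d e) e))))) (\d.(\e.((d e) e)))))
Step 10: ((\e.((((\f.(\g.(\h.(f (g h))))) r) e) e)) ((u ((\f.(\g.(\h.((f h) g)))) (\d.(\e.((d e) e))))) (\d.(\e.((d e) e)))))
Step 11: ((((\f.(\g.(\h.(f (g h))))) r) ((u ((\f.(\g.(\h.((f h) g)))) (\d.(\e.((d e) e))))) (\d.(\e.((d e) e))))) ((u ((\f.(\g.(\h.((f h) g)))) (\d.(\e.((d e) e))))) (\d.(\e.((d e) e)))))
Step 12: (((\g.(\h.(r (g h)))) ((u ((\f.(\g.(\h.((f h) g)))) (\d.(\e.((d e) e))))) (\d.(\e.((d e) e))))) ((u ((\f.(\g.(\h.((f h) g)))) (\d.(\e.((d e) e))))) (\d.(\e.((d e) e)))))
Step 13: ((\h.(r (((u ((\f.(\g.(\h.((f h) g)))) (\d.(\e.((d e) e))))) (\d.(\e.((d e) e)))) h))) ((u ((\f.(\g.(\h.((f h) g)))) (\d.(\e.((d e) e))))) (\d.(\e.((d e) e)))))
Step 14: (r (((u ((\f.(\g.(\h.((f h) g)))) (\d.(\e.((d e) e))))) (\d.(\e.((d e) e)))) ((u ((\f.(\g.(\h.((f h) g)))) (\d.(\e.((d e) e))))) (\d.(\e.((d e) e))))))
Step 15: (r (((u (\g.(\h.(((\d.(\e.((d e) e))) h) g)))) (\d.(\e.((d e) e)))) ((u ((\f.(\g.(\h.((f h) g)))) (\d.(\e.((d e) e))))) (\d.(\e.((d e) e))))))
Step 16: (r (((u (\g.(\h.((\e.((h e) e)) g)))) (\d.(\e.((d e) e)))) ((u ((\f.(\g.(\h.((f h) g)))) (\d.(\e.((d e) e))))) (\d.(\e.((d e) e))))))
Step 17: (r (((u (\g.(\h.((h g) g)))) (\d.(\e.((d e) e)))) ((u ((\f.(\g.(\h.((f h) g)))) (\d.(\e.((d e) e))))) (\d.(\e.((d e) e))))))
Step 18: (r (((u (\g.(\h.((h g) g)))) (\d.(\e.((d e) e)))) ((u (\g.(\h.(((\d.(\e.((d e) e))) h) g)))) (\d.(\e.((d e) e))))))
Step 19: (r (((u (\g.(\h.((h g) g)))) (\d.(\e.((d e) e)))) ((u (\g.(\h.((\e.((h e) e)) g)))) (\d.(\e.((d e) e))))))
Step 20: (r (((u (\g.(\h.((h g) g)))) (\d.(\e.((d e) e)))) ((u (\g.(\h.((h g) g)))) (\d.(\e.((d e) e))))))

Answer: (r (((u (\g.(\h.((h g) g)))) (\d.(\e.((d e) e)))) ((u (\g.(\h.((h g) g)))) (\d.(\e.((d e) e))))))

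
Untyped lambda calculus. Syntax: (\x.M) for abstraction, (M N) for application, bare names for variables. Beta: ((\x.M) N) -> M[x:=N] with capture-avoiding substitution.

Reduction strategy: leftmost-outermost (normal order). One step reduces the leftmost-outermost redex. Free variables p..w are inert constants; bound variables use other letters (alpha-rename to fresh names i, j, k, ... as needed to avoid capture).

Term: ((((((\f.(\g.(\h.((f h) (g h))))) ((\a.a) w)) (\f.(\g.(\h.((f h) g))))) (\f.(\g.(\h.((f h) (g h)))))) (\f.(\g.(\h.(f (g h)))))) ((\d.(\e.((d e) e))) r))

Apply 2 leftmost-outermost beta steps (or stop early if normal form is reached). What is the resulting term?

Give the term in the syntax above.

Step 0: ((((((\f.(\g.(\h.((f h) (g h))))) ((\a.a) w)) (\f.(\g.(\h.((f h) g))))) (\f.(\g.(\h.((f h) (g h)))))) (\f.(\g.(\h.(f (g h)))))) ((\d.(\e.((d e) e))) r))
Step 1: (((((\g.(\h.((((\a.a) w) h) (g h)))) (\f.(\g.(\h.((f h) g))))) (\f.(\g.(\h.((f h) (g h)))))) (\f.(\g.(\h.(f (g h)))))) ((\d.(\e.((d e) e))) r))
Step 2: ((((\h.((((\a.a) w) h) ((\f.(\g.(\h.((f h) g)))) h))) (\f.(\g.(\h.((f h) (g h)))))) (\f.(\g.(\h.(f (g h)))))) ((\d.(\e.((d e) e))) r))

Answer: ((((\h.((((\a.a) w) h) ((\f.(\g.(\h.((f h) g)))) h))) (\f.(\g.(\h.((f h) (g h)))))) (\f.(\g.(\h.(f (g h)))))) ((\d.(\e.((d e) e))) r))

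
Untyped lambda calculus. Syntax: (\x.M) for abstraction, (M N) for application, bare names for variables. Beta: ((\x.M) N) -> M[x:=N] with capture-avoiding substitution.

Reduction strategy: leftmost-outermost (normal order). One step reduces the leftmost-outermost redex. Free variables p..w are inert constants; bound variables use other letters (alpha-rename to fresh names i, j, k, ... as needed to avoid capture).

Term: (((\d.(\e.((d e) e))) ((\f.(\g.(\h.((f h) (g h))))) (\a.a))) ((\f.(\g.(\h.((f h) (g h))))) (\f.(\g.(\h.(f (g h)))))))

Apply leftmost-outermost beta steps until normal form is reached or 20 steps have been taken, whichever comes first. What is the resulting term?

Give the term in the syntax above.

Step 0: (((\d.(\e.((d e) e))) ((\f.(\g.(\h.((f h) (g h))))) (\a.a))) ((\f.(\g.(\h.((f h) (g h))))) (\f.(\g.(\h.(f (g h)))))))
Step 1: ((\e.((((\f.(\g.(\h.((f h) (g h))))) (\a.a)) e) e)) ((\f.(\g.(\h.((f h) (g h))))) (\f.(\g.(\h.(f (g h)))))))
Step 2: ((((\f.(\g.(\h.((f h) (g h))))) (\a.a)) ((\f.(\g.(\h.((f h) (g h))))) (\f.(\g.(\h.(f (g h))))))) ((\f.(\g.(\h.((f h) (g h))))) (\f.(\g.(\h.(f (g h)))))))
Step 3: (((\g.(\h.(((\a.a) h) (g h)))) ((\f.(\g.(\h.((f h) (g h))))) (\f.(\g.(\h.(f (g h))))))) ((\f.(\g.(\h.((f h) (g h))))) (\f.(\g.(\h.(f (g h)))))))
Step 4: ((\h.(((\a.a) h) (((\f.(\g.(\h.((f h) (g h))))) (\f.(\g.(\h.(f (g h)))))) h))) ((\f.(\g.(\h.((f h) (g h))))) (\f.(\g.(\h.(f (g h)))))))
Step 5: (((\a.a) ((\f.(\g.(\h.((f h) (g h))))) (\f.(\g.(\h.(f (g h))))))) (((\f.(\g.(\h.((f h) (g h))))) (\f.(\g.(\h.(f (g h)))))) ((\f.(\g.(\h.((f h) (g h))))) (\f.(\g.(\h.(f (g h))))))))
Step 6: (((\f.(\g.(\h.((f h) (g h))))) (\f.(\g.(\h.(f (g h)))))) (((\f.(\g.(\h.((f h) (g h))))) (\f.(\g.(\h.(f (g h)))))) ((\f.(\g.(\h.((f h) (g h))))) (\f.(\g.(\h.(f (g h))))))))
Step 7: ((\g.(\h.(((\f.(\g.(\h.(f (g h))))) h) (g h)))) (((\f.(\g.(\h.((f h) (g h))))) (\f.(\g.(\h.(f (g h)))))) ((\f.(\g.(\h.((f h) (g h))))) (\f.(\g.(\h.(f (g h))))))))
Step 8: (\h.(((\f.(\g.(\h.(f (g h))))) h) ((((\f.(\g.(\h.((f h) (g h))))) (\f.(\g.(\h.(f (g h)))))) ((\f.(\g.(\h.((f h) (g h))))) (\f.(\g.(\h.(f (g h))))))) h)))
Step 9: (\h.((\g.(\i.(h (g i)))) ((((\f.(\g.(\h.((f h) (g h))))) (\f.(\g.(\h.(f (g h)))))) ((\f.(\g.(\h.((f h) (g h))))) (\f.(\g.(\h.(f (g h))))))) h)))
Step 10: (\h.(\i.(h (((((\f.(\g.(\h.((f h) (g h))))) (\f.(\g.(\h.(f (g h)))))) ((\f.(\g.(\h.((f h) (g h))))) (\f.(\g.(\h.(f (g h))))))) h) i))))
Step 11: (\h.(\i.(h ((((\g.(\h.(((\f.(\g.(\h.(f (g h))))) h) (g h)))) ((\f.(\g.(\h.((f h) (g h))))) (\f.(\g.(\h.(f (g h))))))) h) i))))
Step 12: (\h.(\i.(h (((\h.(((\f.(\g.(\h.(f (g h))))) h) (((\f.(\g.(\h.((f h) (g h))))) (\f.(\g.(\h.(f (g h)))))) h))) h) i))))
Step 13: (\h.(\i.(h ((((\f.(\g.(\h.(f (g h))))) h) (((\f.(\g.(\h.((f h) (g h))))) (\f.(\g.(\h.(f (g h)))))) h)) i))))
Step 14: (\h.(\i.(h (((\g.(\i.(h (g i)))) (((\f.(\g.(\h.((f h) (g h))))) (\f.(\g.(\h.(f (g h)))))) h)) i))))
Step 15: (\h.(\i.(h ((\i.(h ((((\f.(\g.(\h.((f h) (g h))))) (\f.(\g.(\h.(f (g h)))))) h) i))) i))))
Step 16: (\h.(\i.(h (h ((((\f.(\g.(\h.((f h) (g h))))) (\f.(\g.(\h.(f (g h)))))) h) i)))))
Step 17: (\h.(\i.(h (h (((\g.(\h.(((\f.(\g.(\h.(f (g h))))) h) (g h)))) h) i)))))
Step 18: (\h.(\i.(h (h ((\i.(((\f.(\g.(\h.(f (g h))))) i) (h i))) i)))))
Step 19: (\h.(\i.(h (h (((\f.(\g.(\h.(f (g h))))) i) (h i))))))
Step 20: (\h.(\i.(h (h ((\g.(\h.(i (g h)))) (h i))))))

Answer: (\h.(\i.(h (h ((\g.(\h.(i (g h)))) (h i))))))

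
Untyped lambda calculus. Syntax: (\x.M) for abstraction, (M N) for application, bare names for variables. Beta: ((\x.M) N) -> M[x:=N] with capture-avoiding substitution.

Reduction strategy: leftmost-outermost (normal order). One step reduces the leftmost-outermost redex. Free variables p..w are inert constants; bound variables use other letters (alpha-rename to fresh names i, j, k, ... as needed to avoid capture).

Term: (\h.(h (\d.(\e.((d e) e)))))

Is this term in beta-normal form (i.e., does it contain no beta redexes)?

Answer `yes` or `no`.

Answer: yes

Derivation:
Term: (\h.(h (\d.(\e.((d e) e)))))
No beta redexes found.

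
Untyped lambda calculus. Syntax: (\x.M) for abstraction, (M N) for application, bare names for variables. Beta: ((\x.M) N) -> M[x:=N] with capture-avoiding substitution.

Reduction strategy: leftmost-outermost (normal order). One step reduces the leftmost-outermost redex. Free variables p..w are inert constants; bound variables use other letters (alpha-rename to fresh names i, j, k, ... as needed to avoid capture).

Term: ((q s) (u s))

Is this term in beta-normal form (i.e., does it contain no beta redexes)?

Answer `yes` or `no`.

Answer: yes

Derivation:
Term: ((q s) (u s))
No beta redexes found.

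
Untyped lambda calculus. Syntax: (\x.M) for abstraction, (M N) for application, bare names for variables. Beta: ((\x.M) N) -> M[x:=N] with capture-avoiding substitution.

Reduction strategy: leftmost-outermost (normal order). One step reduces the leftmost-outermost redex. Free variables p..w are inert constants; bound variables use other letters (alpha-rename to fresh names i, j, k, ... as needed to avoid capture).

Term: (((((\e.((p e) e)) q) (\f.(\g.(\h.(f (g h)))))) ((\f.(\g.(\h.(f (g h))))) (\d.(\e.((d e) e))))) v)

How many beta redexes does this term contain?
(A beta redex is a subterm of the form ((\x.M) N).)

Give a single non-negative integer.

Answer: 2

Derivation:
Term: (((((\e.((p e) e)) q) (\f.(\g.(\h.(f (g h)))))) ((\f.(\g.(\h.(f (g h))))) (\d.(\e.((d e) e))))) v)
  Redex: ((\e.((p e) e)) q)
  Redex: ((\f.(\g.(\h.(f (g h))))) (\d.(\e.((d e) e))))
Total redexes: 2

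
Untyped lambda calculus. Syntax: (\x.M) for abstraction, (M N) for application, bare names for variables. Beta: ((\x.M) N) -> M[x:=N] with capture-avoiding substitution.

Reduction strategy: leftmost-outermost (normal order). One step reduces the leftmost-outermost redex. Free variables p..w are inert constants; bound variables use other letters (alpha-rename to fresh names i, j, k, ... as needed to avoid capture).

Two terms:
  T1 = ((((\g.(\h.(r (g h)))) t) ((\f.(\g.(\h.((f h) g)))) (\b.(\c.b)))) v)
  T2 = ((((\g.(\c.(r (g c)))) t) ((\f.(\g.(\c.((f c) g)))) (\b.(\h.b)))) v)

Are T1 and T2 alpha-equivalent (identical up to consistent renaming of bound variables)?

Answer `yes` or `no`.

Answer: yes

Derivation:
Term 1: ((((\g.(\h.(r (g h)))) t) ((\f.(\g.(\h.((f h) g)))) (\b.(\c.b)))) v)
Term 2: ((((\g.(\c.(r (g c)))) t) ((\f.(\g.(\c.((f c) g)))) (\b.(\h.b)))) v)
Alpha-equivalence: compare structure up to binder renaming.
Result: True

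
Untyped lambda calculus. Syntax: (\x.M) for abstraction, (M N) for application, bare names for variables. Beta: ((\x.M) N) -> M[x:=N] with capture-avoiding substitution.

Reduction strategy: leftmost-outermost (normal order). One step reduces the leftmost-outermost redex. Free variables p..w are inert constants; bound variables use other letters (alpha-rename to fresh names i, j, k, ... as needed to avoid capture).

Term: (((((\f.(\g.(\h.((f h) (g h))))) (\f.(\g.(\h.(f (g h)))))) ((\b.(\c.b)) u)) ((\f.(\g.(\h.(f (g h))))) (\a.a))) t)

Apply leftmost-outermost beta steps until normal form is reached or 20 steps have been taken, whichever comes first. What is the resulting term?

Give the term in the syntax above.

Step 0: (((((\f.(\g.(\h.((f h) (g h))))) (\f.(\g.(\h.(f (g h)))))) ((\b.(\c.b)) u)) ((\f.(\g.(\h.(f (g h))))) (\a.a))) t)
Step 1: ((((\g.(\h.(((\f.(\g.(\h.(f (g h))))) h) (g h)))) ((\b.(\c.b)) u)) ((\f.(\g.(\h.(f (g h))))) (\a.a))) t)
Step 2: (((\h.(((\f.(\g.(\h.(f (g h))))) h) (((\b.(\c.b)) u) h))) ((\f.(\g.(\h.(f (g h))))) (\a.a))) t)
Step 3: ((((\f.(\g.(\h.(f (g h))))) ((\f.(\g.(\h.(f (g h))))) (\a.a))) (((\b.(\c.b)) u) ((\f.(\g.(\h.(f (g h))))) (\a.a)))) t)
Step 4: (((\g.(\h.(((\f.(\g.(\h.(f (g h))))) (\a.a)) (g h)))) (((\b.(\c.b)) u) ((\f.(\g.(\h.(f (g h))))) (\a.a)))) t)
Step 5: ((\h.(((\f.(\g.(\h.(f (g h))))) (\a.a)) ((((\b.(\c.b)) u) ((\f.(\g.(\h.(f (g h))))) (\a.a))) h))) t)
Step 6: (((\f.(\g.(\h.(f (g h))))) (\a.a)) ((((\b.(\c.b)) u) ((\f.(\g.(\h.(f (g h))))) (\a.a))) t))
Step 7: ((\g.(\h.((\a.a) (g h)))) ((((\b.(\c.b)) u) ((\f.(\g.(\h.(f (g h))))) (\a.a))) t))
Step 8: (\h.((\a.a) (((((\b.(\c.b)) u) ((\f.(\g.(\h.(f (g h))))) (\a.a))) t) h)))
Step 9: (\h.(((((\b.(\c.b)) u) ((\f.(\g.(\h.(f (g h))))) (\a.a))) t) h))
Step 10: (\h.((((\c.u) ((\f.(\g.(\h.(f (g h))))) (\a.a))) t) h))
Step 11: (\h.((u t) h))

Answer: (\h.((u t) h))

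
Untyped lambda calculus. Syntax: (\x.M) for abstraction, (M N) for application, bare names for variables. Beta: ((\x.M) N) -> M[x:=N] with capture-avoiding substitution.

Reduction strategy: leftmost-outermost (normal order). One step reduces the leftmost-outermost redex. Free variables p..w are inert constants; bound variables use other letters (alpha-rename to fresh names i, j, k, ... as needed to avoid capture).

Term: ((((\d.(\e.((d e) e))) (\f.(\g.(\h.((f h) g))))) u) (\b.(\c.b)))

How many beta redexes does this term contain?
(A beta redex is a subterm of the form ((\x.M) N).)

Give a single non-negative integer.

Answer: 1

Derivation:
Term: ((((\d.(\e.((d e) e))) (\f.(\g.(\h.((f h) g))))) u) (\b.(\c.b)))
  Redex: ((\d.(\e.((d e) e))) (\f.(\g.(\h.((f h) g)))))
Total redexes: 1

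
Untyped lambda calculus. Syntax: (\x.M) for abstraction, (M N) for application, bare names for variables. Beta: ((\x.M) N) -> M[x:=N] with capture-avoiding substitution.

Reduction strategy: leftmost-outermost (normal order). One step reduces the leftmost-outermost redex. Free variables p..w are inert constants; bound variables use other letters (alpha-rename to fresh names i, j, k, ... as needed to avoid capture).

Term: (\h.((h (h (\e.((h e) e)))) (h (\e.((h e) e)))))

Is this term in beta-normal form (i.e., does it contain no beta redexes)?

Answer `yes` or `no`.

Answer: yes

Derivation:
Term: (\h.((h (h (\e.((h e) e)))) (h (\e.((h e) e)))))
No beta redexes found.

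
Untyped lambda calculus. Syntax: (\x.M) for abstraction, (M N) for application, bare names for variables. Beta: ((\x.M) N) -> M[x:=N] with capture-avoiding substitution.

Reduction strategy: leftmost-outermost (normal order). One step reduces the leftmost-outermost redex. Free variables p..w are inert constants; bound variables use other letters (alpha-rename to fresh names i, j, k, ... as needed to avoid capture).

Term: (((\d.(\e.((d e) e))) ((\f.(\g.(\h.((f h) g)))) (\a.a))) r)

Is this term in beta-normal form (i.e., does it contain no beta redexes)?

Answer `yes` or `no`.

Answer: no

Derivation:
Term: (((\d.(\e.((d e) e))) ((\f.(\g.(\h.((f h) g)))) (\a.a))) r)
Found 2 beta redex(es).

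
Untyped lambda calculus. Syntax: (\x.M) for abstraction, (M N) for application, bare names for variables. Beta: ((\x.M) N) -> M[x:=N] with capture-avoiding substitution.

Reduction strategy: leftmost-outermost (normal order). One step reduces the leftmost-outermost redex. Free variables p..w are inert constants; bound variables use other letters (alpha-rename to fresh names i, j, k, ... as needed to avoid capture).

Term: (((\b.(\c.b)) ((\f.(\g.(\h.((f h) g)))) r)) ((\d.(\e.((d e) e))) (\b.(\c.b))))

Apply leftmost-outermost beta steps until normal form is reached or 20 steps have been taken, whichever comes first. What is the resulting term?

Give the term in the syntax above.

Step 0: (((\b.(\c.b)) ((\f.(\g.(\h.((f h) g)))) r)) ((\d.(\e.((d e) e))) (\b.(\c.b))))
Step 1: ((\c.((\f.(\g.(\h.((f h) g)))) r)) ((\d.(\e.((d e) e))) (\b.(\c.b))))
Step 2: ((\f.(\g.(\h.((f h) g)))) r)
Step 3: (\g.(\h.((r h) g)))

Answer: (\g.(\h.((r h) g)))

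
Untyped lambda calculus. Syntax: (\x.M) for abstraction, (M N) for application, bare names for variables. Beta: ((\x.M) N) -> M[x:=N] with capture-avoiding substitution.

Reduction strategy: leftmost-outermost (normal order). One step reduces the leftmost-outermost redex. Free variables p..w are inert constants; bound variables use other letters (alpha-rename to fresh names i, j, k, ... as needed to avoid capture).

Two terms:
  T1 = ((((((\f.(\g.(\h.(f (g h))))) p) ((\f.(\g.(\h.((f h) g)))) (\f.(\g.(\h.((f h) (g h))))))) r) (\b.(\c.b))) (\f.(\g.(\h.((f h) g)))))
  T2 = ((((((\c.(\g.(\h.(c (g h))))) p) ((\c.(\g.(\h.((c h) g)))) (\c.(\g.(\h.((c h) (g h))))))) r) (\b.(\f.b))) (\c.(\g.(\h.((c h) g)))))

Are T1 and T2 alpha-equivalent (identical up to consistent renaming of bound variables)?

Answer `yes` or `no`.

Term 1: ((((((\f.(\g.(\h.(f (g h))))) p) ((\f.(\g.(\h.((f h) g)))) (\f.(\g.(\h.((f h) (g h))))))) r) (\b.(\c.b))) (\f.(\g.(\h.((f h) g)))))
Term 2: ((((((\c.(\g.(\h.(c (g h))))) p) ((\c.(\g.(\h.((c h) g)))) (\c.(\g.(\h.((c h) (g h))))))) r) (\b.(\f.b))) (\c.(\g.(\h.((c h) g)))))
Alpha-equivalence: compare structure up to binder renaming.
Result: True

Answer: yes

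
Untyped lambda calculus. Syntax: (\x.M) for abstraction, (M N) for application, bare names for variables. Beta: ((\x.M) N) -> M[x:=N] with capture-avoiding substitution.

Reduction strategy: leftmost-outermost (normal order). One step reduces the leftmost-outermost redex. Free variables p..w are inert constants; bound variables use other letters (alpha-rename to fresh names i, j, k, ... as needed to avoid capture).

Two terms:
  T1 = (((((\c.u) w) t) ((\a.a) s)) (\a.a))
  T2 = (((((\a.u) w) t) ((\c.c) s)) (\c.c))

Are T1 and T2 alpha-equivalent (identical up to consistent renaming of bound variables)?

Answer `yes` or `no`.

Term 1: (((((\c.u) w) t) ((\a.a) s)) (\a.a))
Term 2: (((((\a.u) w) t) ((\c.c) s)) (\c.c))
Alpha-equivalence: compare structure up to binder renaming.
Result: True

Answer: yes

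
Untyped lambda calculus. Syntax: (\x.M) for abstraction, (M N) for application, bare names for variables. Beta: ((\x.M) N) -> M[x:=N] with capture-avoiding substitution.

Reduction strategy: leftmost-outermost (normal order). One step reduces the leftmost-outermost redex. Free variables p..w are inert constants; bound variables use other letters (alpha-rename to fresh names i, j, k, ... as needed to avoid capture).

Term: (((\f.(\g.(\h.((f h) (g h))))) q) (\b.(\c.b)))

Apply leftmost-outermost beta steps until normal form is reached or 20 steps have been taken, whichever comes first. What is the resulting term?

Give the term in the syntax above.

Answer: (\h.((q h) (\c.h)))

Derivation:
Step 0: (((\f.(\g.(\h.((f h) (g h))))) q) (\b.(\c.b)))
Step 1: ((\g.(\h.((q h) (g h)))) (\b.(\c.b)))
Step 2: (\h.((q h) ((\b.(\c.b)) h)))
Step 3: (\h.((q h) (\c.h)))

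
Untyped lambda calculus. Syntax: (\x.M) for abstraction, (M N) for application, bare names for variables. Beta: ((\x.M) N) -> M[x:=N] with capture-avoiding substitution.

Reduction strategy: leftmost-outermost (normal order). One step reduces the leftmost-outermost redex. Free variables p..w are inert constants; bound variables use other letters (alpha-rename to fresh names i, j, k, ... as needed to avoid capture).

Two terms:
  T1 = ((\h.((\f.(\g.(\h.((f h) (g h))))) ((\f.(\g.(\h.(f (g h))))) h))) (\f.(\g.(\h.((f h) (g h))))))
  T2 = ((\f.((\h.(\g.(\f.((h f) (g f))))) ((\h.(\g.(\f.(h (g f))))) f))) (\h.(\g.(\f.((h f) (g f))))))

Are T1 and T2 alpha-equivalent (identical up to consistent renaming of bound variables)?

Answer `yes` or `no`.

Answer: yes

Derivation:
Term 1: ((\h.((\f.(\g.(\h.((f h) (g h))))) ((\f.(\g.(\h.(f (g h))))) h))) (\f.(\g.(\h.((f h) (g h))))))
Term 2: ((\f.((\h.(\g.(\f.((h f) (g f))))) ((\h.(\g.(\f.(h (g f))))) f))) (\h.(\g.(\f.((h f) (g f))))))
Alpha-equivalence: compare structure up to binder renaming.
Result: True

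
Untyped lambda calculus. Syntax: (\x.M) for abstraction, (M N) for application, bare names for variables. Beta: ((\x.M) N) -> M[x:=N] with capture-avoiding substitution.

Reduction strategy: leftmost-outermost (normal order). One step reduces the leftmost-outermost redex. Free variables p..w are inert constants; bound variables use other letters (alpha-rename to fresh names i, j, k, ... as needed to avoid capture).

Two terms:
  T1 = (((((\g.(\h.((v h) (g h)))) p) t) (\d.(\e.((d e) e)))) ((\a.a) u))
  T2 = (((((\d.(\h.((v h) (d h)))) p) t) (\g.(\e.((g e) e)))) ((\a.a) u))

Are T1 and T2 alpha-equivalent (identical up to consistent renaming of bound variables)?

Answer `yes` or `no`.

Answer: yes

Derivation:
Term 1: (((((\g.(\h.((v h) (g h)))) p) t) (\d.(\e.((d e) e)))) ((\a.a) u))
Term 2: (((((\d.(\h.((v h) (d h)))) p) t) (\g.(\e.((g e) e)))) ((\a.a) u))
Alpha-equivalence: compare structure up to binder renaming.
Result: True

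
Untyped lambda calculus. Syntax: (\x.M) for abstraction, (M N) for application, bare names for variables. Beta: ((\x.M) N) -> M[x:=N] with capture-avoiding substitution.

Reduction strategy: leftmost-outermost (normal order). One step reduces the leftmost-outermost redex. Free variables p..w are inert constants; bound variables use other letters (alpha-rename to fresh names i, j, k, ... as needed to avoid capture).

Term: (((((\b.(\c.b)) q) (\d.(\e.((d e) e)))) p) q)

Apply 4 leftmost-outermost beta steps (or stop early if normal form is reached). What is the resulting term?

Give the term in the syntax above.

Step 0: (((((\b.(\c.b)) q) (\d.(\e.((d e) e)))) p) q)
Step 1: ((((\c.q) (\d.(\e.((d e) e)))) p) q)
Step 2: ((q p) q)
Step 3: (normal form reached)

Answer: ((q p) q)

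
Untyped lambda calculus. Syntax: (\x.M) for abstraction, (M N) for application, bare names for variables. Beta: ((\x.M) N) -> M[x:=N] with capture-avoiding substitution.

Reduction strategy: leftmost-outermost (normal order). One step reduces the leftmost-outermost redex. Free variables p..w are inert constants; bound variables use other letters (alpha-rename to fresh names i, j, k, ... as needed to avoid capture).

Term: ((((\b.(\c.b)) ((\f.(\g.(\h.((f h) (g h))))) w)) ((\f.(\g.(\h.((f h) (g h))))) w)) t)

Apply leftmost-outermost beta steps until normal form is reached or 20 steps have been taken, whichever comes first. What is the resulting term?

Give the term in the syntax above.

Step 0: ((((\b.(\c.b)) ((\f.(\g.(\h.((f h) (g h))))) w)) ((\f.(\g.(\h.((f h) (g h))))) w)) t)
Step 1: (((\c.((\f.(\g.(\h.((f h) (g h))))) w)) ((\f.(\g.(\h.((f h) (g h))))) w)) t)
Step 2: (((\f.(\g.(\h.((f h) (g h))))) w) t)
Step 3: ((\g.(\h.((w h) (g h)))) t)
Step 4: (\h.((w h) (t h)))

Answer: (\h.((w h) (t h)))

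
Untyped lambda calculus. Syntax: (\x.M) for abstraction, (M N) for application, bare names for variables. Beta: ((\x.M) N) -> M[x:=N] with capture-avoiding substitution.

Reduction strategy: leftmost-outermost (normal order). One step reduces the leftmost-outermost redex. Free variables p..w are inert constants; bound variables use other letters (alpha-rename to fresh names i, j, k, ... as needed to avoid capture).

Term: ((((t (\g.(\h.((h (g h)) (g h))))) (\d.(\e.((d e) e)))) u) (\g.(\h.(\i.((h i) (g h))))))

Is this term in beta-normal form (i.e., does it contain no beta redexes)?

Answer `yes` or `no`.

Answer: yes

Derivation:
Term: ((((t (\g.(\h.((h (g h)) (g h))))) (\d.(\e.((d e) e)))) u) (\g.(\h.(\i.((h i) (g h))))))
No beta redexes found.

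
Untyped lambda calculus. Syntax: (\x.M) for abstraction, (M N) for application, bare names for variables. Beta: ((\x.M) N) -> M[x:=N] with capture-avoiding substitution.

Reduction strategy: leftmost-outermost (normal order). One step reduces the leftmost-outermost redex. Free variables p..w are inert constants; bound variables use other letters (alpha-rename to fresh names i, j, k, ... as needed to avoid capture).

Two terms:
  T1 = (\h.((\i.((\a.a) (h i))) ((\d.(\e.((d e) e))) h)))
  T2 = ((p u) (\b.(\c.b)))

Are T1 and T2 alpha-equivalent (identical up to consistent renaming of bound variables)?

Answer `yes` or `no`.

Term 1: (\h.((\i.((\a.a) (h i))) ((\d.(\e.((d e) e))) h)))
Term 2: ((p u) (\b.(\c.b)))
Alpha-equivalence: compare structure up to binder renaming.
Result: False

Answer: no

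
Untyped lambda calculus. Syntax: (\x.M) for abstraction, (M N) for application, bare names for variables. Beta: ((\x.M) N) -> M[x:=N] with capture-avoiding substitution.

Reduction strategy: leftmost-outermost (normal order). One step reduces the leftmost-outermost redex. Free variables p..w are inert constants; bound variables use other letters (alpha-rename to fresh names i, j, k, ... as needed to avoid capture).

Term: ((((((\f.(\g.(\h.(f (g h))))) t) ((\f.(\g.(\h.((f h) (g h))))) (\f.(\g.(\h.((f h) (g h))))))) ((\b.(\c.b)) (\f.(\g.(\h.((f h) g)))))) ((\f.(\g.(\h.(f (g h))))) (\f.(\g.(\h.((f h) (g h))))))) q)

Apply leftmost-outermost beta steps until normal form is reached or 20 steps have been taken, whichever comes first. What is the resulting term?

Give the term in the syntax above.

Answer: (((t (\h.(\i.((h i) (\g.(\h.((i h) g))))))) (\g.(\h.(\i.(\j.(((g h) j) (i j))))))) q)

Derivation:
Step 0: ((((((\f.(\g.(\h.(f (g h))))) t) ((\f.(\g.(\h.((f h) (g h))))) (\f.(\g.(\h.((f h) (g h))))))) ((\b.(\c.b)) (\f.(\g.(\h.((f h) g)))))) ((\f.(\g.(\h.(f (g h))))) (\f.(\g.(\h.((f h) (g h))))))) q)
Step 1: (((((\g.(\h.(t (g h)))) ((\f.(\g.(\h.((f h) (g h))))) (\f.(\g.(\h.((f h) (g h))))))) ((\b.(\c.b)) (\f.(\g.(\h.((f h) g)))))) ((\f.(\g.(\h.(f (g h))))) (\f.(\g.(\h.((f h) (g h))))))) q)
Step 2: ((((\h.(t (((\f.(\g.(\h.((f h) (g h))))) (\f.(\g.(\h.((f h) (g h)))))) h))) ((\b.(\c.b)) (\f.(\g.(\h.((f h) g)))))) ((\f.(\g.(\h.(f (g h))))) (\f.(\g.(\h.((f h) (g h))))))) q)
Step 3: (((t (((\f.(\g.(\h.((f h) (g h))))) (\f.(\g.(\h.((f h) (g h)))))) ((\b.(\c.b)) (\f.(\g.(\h.((f h) g))))))) ((\f.(\g.(\h.(f (g h))))) (\f.(\g.(\h.((f h) (g h))))))) q)
Step 4: (((t ((\g.(\h.(((\f.(\g.(\h.((f h) (g h))))) h) (g h)))) ((\b.(\c.b)) (\f.(\g.(\h.((f h) g))))))) ((\f.(\g.(\h.(f (g h))))) (\f.(\g.(\h.((f h) (g h))))))) q)
Step 5: (((t (\h.(((\f.(\g.(\h.((f h) (g h))))) h) (((\b.(\c.b)) (\f.(\g.(\h.((f h) g))))) h)))) ((\f.(\g.(\h.(f (g h))))) (\f.(\g.(\h.((f h) (g h))))))) q)
Step 6: (((t (\h.((\g.(\i.((h i) (g i)))) (((\b.(\c.b)) (\f.(\g.(\h.((f h) g))))) h)))) ((\f.(\g.(\h.(f (g h))))) (\f.(\g.(\h.((f h) (g h))))))) q)
Step 7: (((t (\h.(\i.((h i) ((((\b.(\c.b)) (\f.(\g.(\h.((f h) g))))) h) i))))) ((\f.(\g.(\h.(f (g h))))) (\f.(\g.(\h.((f h) (g h))))))) q)
Step 8: (((t (\h.(\i.((h i) (((\c.(\f.(\g.(\h.((f h) g))))) h) i))))) ((\f.(\g.(\h.(f (g h))))) (\f.(\g.(\h.((f h) (g h))))))) q)
Step 9: (((t (\h.(\i.((h i) ((\f.(\g.(\h.((f h) g)))) i))))) ((\f.(\g.(\h.(f (g h))))) (\f.(\g.(\h.((f h) (g h))))))) q)
Step 10: (((t (\h.(\i.((h i) (\g.(\h.((i h) g))))))) ((\f.(\g.(\h.(f (g h))))) (\f.(\g.(\h.((f h) (g h))))))) q)
Step 11: (((t (\h.(\i.((h i) (\g.(\h.((i h) g))))))) (\g.(\h.((\f.(\g.(\h.((f h) (g h))))) (g h))))) q)
Step 12: (((t (\h.(\i.((h i) (\g.(\h.((i h) g))))))) (\g.(\h.(\i.(\j.(((g h) j) (i j))))))) q)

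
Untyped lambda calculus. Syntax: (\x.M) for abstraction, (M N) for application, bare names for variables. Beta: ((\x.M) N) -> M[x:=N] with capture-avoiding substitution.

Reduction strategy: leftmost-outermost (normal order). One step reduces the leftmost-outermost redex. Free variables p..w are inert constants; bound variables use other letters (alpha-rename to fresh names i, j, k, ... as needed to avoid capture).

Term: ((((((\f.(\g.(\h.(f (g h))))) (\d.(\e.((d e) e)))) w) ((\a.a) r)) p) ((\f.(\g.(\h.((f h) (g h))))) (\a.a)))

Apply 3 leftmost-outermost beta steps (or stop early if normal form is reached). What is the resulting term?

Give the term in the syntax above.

Step 0: ((((((\f.(\g.(\h.(f (g h))))) (\d.(\e.((d e) e)))) w) ((\a.a) r)) p) ((\f.(\g.(\h.((f h) (g h))))) (\a.a)))
Step 1: (((((\g.(\h.((\d.(\e.((d e) e))) (g h)))) w) ((\a.a) r)) p) ((\f.(\g.(\h.((f h) (g h))))) (\a.a)))
Step 2: ((((\h.((\d.(\e.((d e) e))) (w h))) ((\a.a) r)) p) ((\f.(\g.(\h.((f h) (g h))))) (\a.a)))
Step 3: ((((\d.(\e.((d e) e))) (w ((\a.a) r))) p) ((\f.(\g.(\h.((f h) (g h))))) (\a.a)))

Answer: ((((\d.(\e.((d e) e))) (w ((\a.a) r))) p) ((\f.(\g.(\h.((f h) (g h))))) (\a.a)))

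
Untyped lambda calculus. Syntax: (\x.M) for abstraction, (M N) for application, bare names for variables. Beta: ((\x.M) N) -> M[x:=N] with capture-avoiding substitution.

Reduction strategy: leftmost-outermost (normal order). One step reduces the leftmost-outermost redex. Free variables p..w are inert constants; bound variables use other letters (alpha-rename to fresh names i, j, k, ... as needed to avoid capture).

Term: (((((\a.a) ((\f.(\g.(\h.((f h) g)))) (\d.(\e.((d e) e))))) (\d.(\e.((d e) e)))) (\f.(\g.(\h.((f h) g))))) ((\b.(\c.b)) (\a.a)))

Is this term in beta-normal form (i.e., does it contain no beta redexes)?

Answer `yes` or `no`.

Term: (((((\a.a) ((\f.(\g.(\h.((f h) g)))) (\d.(\e.((d e) e))))) (\d.(\e.((d e) e)))) (\f.(\g.(\h.((f h) g))))) ((\b.(\c.b)) (\a.a)))
Found 3 beta redex(es).

Answer: no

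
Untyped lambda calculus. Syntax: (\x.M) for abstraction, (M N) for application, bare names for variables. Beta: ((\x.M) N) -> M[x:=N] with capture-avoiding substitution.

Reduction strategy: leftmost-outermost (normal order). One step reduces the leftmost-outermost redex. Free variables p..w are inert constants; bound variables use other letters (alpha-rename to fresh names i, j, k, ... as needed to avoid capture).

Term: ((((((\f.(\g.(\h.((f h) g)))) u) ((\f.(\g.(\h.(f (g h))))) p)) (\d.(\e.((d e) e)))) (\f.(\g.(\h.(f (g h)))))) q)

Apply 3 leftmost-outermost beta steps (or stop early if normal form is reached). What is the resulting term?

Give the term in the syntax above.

Step 0: ((((((\f.(\g.(\h.((f h) g)))) u) ((\f.(\g.(\h.(f (g h))))) p)) (\d.(\e.((d e) e)))) (\f.(\g.(\h.(f (g h)))))) q)
Step 1: (((((\g.(\h.((u h) g))) ((\f.(\g.(\h.(f (g h))))) p)) (\d.(\e.((d e) e)))) (\f.(\g.(\h.(f (g h)))))) q)
Step 2: ((((\h.((u h) ((\f.(\g.(\h.(f (g h))))) p))) (\d.(\e.((d e) e)))) (\f.(\g.(\h.(f (g h)))))) q)
Step 3: ((((u (\d.(\e.((d e) e)))) ((\f.(\g.(\h.(f (g h))))) p)) (\f.(\g.(\h.(f (g h)))))) q)

Answer: ((((u (\d.(\e.((d e) e)))) ((\f.(\g.(\h.(f (g h))))) p)) (\f.(\g.(\h.(f (g h)))))) q)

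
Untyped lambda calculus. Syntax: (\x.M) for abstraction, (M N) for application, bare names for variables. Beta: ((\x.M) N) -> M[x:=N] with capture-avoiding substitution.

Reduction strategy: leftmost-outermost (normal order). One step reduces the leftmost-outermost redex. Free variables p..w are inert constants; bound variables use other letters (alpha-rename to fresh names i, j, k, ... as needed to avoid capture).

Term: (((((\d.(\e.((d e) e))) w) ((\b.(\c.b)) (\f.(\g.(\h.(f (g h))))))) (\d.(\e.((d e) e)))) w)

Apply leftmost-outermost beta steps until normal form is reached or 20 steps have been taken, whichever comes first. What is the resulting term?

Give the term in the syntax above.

Answer: ((((w (\c.(\f.(\g.(\h.(f (g h))))))) (\c.(\f.(\g.(\h.(f (g h))))))) (\d.(\e.((d e) e)))) w)

Derivation:
Step 0: (((((\d.(\e.((d e) e))) w) ((\b.(\c.b)) (\f.(\g.(\h.(f (g h))))))) (\d.(\e.((d e) e)))) w)
Step 1: ((((\e.((w e) e)) ((\b.(\c.b)) (\f.(\g.(\h.(f (g h))))))) (\d.(\e.((d e) e)))) w)
Step 2: ((((w ((\b.(\c.b)) (\f.(\g.(\h.(f (g h))))))) ((\b.(\c.b)) (\f.(\g.(\h.(f (g h))))))) (\d.(\e.((d e) e)))) w)
Step 3: ((((w (\c.(\f.(\g.(\h.(f (g h))))))) ((\b.(\c.b)) (\f.(\g.(\h.(f (g h))))))) (\d.(\e.((d e) e)))) w)
Step 4: ((((w (\c.(\f.(\g.(\h.(f (g h))))))) (\c.(\f.(\g.(\h.(f (g h))))))) (\d.(\e.((d e) e)))) w)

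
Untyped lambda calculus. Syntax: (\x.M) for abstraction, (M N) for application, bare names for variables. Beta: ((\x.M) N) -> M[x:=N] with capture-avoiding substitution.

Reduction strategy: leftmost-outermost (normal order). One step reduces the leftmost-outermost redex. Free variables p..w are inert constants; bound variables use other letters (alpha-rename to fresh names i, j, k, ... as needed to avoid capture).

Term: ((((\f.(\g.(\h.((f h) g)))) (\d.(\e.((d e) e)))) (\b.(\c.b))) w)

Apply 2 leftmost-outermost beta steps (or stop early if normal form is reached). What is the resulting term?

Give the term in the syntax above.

Answer: ((\h.(((\d.(\e.((d e) e))) h) (\b.(\c.b)))) w)

Derivation:
Step 0: ((((\f.(\g.(\h.((f h) g)))) (\d.(\e.((d e) e)))) (\b.(\c.b))) w)
Step 1: (((\g.(\h.(((\d.(\e.((d e) e))) h) g))) (\b.(\c.b))) w)
Step 2: ((\h.(((\d.(\e.((d e) e))) h) (\b.(\c.b)))) w)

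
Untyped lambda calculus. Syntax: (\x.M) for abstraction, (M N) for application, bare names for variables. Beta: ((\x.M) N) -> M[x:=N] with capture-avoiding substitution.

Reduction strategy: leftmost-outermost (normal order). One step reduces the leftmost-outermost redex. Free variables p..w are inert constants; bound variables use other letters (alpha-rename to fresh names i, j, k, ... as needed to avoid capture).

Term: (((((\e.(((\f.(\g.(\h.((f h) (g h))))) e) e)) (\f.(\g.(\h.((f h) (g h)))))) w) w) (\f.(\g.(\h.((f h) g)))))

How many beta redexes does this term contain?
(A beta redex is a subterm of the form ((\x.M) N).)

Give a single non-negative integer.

Answer: 2

Derivation:
Term: (((((\e.(((\f.(\g.(\h.((f h) (g h))))) e) e)) (\f.(\g.(\h.((f h) (g h)))))) w) w) (\f.(\g.(\h.((f h) g)))))
  Redex: ((\e.(((\f.(\g.(\h.((f h) (g h))))) e) e)) (\f.(\g.(\h.((f h) (g h))))))
  Redex: ((\f.(\g.(\h.((f h) (g h))))) e)
Total redexes: 2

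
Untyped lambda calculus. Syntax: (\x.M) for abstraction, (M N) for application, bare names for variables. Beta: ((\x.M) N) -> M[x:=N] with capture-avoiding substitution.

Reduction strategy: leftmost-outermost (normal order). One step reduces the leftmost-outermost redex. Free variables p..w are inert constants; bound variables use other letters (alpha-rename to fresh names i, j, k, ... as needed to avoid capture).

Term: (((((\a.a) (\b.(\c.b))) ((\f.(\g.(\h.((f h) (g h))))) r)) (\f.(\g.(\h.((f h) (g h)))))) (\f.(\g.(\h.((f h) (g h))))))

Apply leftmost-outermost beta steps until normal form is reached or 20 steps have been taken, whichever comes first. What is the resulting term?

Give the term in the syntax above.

Answer: (\h.((r h) (\g.(\i.((h i) (g i))))))

Derivation:
Step 0: (((((\a.a) (\b.(\c.b))) ((\f.(\g.(\h.((f h) (g h))))) r)) (\f.(\g.(\h.((f h) (g h)))))) (\f.(\g.(\h.((f h) (g h))))))
Step 1: ((((\b.(\c.b)) ((\f.(\g.(\h.((f h) (g h))))) r)) (\f.(\g.(\h.((f h) (g h)))))) (\f.(\g.(\h.((f h) (g h))))))
Step 2: (((\c.((\f.(\g.(\h.((f h) (g h))))) r)) (\f.(\g.(\h.((f h) (g h)))))) (\f.(\g.(\h.((f h) (g h))))))
Step 3: (((\f.(\g.(\h.((f h) (g h))))) r) (\f.(\g.(\h.((f h) (g h))))))
Step 4: ((\g.(\h.((r h) (g h)))) (\f.(\g.(\h.((f h) (g h))))))
Step 5: (\h.((r h) ((\f.(\g.(\h.((f h) (g h))))) h)))
Step 6: (\h.((r h) (\g.(\i.((h i) (g i))))))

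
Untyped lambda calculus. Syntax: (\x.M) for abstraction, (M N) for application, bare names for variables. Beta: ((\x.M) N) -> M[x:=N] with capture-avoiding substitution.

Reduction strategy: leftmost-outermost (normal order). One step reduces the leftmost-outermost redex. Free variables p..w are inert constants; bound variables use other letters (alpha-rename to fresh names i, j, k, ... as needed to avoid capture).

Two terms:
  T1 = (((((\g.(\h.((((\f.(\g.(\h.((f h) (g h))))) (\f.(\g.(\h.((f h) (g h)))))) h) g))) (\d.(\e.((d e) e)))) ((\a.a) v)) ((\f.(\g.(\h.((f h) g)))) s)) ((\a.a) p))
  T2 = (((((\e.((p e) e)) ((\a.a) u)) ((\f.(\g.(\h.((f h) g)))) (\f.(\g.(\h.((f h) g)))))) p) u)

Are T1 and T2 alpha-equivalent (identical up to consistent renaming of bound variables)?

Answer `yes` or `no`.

Answer: no

Derivation:
Term 1: (((((\g.(\h.((((\f.(\g.(\h.((f h) (g h))))) (\f.(\g.(\h.((f h) (g h)))))) h) g))) (\d.(\e.((d e) e)))) ((\a.a) v)) ((\f.(\g.(\h.((f h) g)))) s)) ((\a.a) p))
Term 2: (((((\e.((p e) e)) ((\a.a) u)) ((\f.(\g.(\h.((f h) g)))) (\f.(\g.(\h.((f h) g)))))) p) u)
Alpha-equivalence: compare structure up to binder renaming.
Result: False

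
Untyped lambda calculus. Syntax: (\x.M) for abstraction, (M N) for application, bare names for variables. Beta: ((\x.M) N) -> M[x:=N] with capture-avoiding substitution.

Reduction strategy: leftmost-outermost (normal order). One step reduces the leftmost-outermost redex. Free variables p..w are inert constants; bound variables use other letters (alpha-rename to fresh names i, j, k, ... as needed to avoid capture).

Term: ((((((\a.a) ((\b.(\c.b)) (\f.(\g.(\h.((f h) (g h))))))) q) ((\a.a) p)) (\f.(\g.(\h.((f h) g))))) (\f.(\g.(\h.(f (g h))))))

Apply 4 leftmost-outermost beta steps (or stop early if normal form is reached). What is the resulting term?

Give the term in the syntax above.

Step 0: ((((((\a.a) ((\b.(\c.b)) (\f.(\g.(\h.((f h) (g h))))))) q) ((\a.a) p)) (\f.(\g.(\h.((f h) g))))) (\f.(\g.(\h.(f (g h))))))
Step 1: ((((((\b.(\c.b)) (\f.(\g.(\h.((f h) (g h)))))) q) ((\a.a) p)) (\f.(\g.(\h.((f h) g))))) (\f.(\g.(\h.(f (g h))))))
Step 2: (((((\c.(\f.(\g.(\h.((f h) (g h)))))) q) ((\a.a) p)) (\f.(\g.(\h.((f h) g))))) (\f.(\g.(\h.(f (g h))))))
Step 3: ((((\f.(\g.(\h.((f h) (g h))))) ((\a.a) p)) (\f.(\g.(\h.((f h) g))))) (\f.(\g.(\h.(f (g h))))))
Step 4: (((\g.(\h.((((\a.a) p) h) (g h)))) (\f.(\g.(\h.((f h) g))))) (\f.(\g.(\h.(f (g h))))))

Answer: (((\g.(\h.((((\a.a) p) h) (g h)))) (\f.(\g.(\h.((f h) g))))) (\f.(\g.(\h.(f (g h))))))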